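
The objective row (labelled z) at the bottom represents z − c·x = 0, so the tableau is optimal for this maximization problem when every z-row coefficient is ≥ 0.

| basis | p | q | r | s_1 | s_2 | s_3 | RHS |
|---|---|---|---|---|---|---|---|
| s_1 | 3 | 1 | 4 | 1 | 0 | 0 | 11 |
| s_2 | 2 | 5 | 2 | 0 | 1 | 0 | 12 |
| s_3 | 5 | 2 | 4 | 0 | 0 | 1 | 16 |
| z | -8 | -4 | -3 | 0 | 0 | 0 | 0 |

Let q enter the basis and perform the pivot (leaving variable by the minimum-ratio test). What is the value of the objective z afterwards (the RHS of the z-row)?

Ratio test on column q — row 1: 11/1 = 11; row 2: 12/5 = 12/5; row 3: 16/2 = 8. Minimum is 12/5 at row 2 (s_2 leaves); pivot element 5.
Pivot on row 2; the z-row RHS becomes 0 − (-4)·(12/5) = 48/5.

48/5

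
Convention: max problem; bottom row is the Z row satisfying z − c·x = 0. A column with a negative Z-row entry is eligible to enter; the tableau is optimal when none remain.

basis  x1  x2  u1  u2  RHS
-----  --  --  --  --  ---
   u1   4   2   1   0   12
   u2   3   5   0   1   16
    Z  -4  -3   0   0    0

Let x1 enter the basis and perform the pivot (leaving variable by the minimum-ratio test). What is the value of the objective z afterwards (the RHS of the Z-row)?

12

Ratio test on column x1 — row 1: 12/4 = 3; row 2: 16/3 = 16/3. Minimum is 3 at row 1 (u1 leaves); pivot element 4.
Pivot on row 1; the Z-row RHS becomes 0 − (-4)·3 = 12.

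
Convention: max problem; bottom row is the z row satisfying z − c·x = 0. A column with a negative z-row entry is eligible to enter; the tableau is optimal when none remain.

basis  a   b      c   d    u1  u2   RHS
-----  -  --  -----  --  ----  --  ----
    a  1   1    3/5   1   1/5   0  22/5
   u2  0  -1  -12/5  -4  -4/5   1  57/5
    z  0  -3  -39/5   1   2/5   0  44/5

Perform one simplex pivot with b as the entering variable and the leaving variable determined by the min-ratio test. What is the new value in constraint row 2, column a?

Ratio test on column b — row 1: (22/5)/1 = 22/5; row 2: entry -1 ≤ 0. Minimum is 22/5 at row 1 (a leaves); pivot element 1.
Divide row 1 by 1; eliminate column b from the other rows.
Row 2 update in column a: 0 − (-1)·1 = 1.

1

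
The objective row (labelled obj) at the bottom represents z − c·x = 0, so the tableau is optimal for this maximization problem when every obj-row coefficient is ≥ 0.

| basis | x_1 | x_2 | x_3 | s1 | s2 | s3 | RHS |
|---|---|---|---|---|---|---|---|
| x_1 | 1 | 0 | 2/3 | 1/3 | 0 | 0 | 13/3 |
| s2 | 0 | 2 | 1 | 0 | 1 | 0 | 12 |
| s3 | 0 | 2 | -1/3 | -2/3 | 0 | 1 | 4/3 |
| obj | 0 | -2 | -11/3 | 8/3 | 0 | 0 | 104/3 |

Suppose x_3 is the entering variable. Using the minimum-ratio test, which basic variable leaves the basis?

x_1

Column x_3 entries and ratios — x_1: (13/3)/(2/3) = 13/2; s2: 12/1 = 12; s3: -1/3 ≤ 0, skip.
Smallest ratio is 13/2 in the row of x_1, so x_1 leaves.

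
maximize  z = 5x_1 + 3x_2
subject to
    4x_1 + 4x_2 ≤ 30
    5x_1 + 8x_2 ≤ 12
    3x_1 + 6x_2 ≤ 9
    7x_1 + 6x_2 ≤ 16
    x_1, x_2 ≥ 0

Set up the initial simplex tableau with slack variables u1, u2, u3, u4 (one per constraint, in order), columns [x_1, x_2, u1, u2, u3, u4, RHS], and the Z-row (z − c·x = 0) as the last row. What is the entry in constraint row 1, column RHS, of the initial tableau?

30

The RHS of constraint 1 is b_1 = 30.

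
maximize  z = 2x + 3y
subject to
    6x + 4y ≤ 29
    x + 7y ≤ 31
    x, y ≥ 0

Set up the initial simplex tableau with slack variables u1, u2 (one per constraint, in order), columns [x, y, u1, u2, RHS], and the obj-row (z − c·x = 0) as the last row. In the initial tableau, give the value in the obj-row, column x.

The obj-row carries the negated objective coefficients: the x entry is -2.

-2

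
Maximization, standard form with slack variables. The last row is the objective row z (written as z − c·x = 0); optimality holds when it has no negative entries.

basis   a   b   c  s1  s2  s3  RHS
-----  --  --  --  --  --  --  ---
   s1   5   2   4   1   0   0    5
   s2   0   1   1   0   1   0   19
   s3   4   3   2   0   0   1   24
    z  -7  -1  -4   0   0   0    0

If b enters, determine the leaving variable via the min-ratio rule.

s1

Column b entries and ratios — s1: 5/2 = 5/2; s2: 19/1 = 19; s3: 24/3 = 8.
Smallest ratio is 5/2 in the row of s1, so s1 leaves.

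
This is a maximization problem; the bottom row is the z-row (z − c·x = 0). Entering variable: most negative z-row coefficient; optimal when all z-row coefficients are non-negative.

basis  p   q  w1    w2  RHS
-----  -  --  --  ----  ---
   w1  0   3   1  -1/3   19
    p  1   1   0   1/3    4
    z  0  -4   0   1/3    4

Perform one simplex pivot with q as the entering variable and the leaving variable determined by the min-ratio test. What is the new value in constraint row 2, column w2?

1/3

Ratio test on column q — row 1: 19/3 = 19/3; row 2: 4/1 = 4. Minimum is 4 at row 2 (p leaves); pivot element 1.
Divide row 2 by 1; eliminate column q from the other rows.
In the new row 2, the w2 entry is the old entry divided by the pivot: (1/3)/1 = 1/3.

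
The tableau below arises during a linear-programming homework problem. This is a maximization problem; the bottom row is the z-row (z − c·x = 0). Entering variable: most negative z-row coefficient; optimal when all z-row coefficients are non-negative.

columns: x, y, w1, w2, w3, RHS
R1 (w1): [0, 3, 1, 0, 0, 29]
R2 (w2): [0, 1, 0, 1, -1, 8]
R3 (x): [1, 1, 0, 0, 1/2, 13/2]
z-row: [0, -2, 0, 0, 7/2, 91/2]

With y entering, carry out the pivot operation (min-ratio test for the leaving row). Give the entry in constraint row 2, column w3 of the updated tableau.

-3/2

Ratio test on column y — row 1: 29/3 = 29/3; row 2: 8/1 = 8; row 3: (13/2)/1 = 13/2. Minimum is 13/2 at row 3 (x leaves); pivot element 1.
Divide row 3 by 1; eliminate column y from the other rows.
Row 2 update in column w3: -1 − 1·(1/2) = -3/2.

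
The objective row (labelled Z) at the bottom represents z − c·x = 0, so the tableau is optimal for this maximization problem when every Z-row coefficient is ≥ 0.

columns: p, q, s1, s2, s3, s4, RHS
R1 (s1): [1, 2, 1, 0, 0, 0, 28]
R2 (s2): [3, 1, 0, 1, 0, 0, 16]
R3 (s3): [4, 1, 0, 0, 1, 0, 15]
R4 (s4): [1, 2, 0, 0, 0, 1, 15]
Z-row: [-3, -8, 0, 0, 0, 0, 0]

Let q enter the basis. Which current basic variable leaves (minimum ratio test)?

Column q entries and ratios — s1: 28/2 = 14; s2: 16/1 = 16; s3: 15/1 = 15; s4: 15/2 = 15/2.
Smallest ratio is 15/2 in the row of s4, so s4 leaves.

s4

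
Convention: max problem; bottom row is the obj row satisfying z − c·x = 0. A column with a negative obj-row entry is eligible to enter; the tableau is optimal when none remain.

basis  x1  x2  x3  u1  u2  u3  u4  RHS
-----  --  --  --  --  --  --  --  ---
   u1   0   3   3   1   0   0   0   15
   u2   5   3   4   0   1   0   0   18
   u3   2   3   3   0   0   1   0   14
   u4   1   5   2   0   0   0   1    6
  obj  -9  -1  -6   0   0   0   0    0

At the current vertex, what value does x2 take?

x2 is not in the basis, so in the current basic feasible solution x2 = 0.

0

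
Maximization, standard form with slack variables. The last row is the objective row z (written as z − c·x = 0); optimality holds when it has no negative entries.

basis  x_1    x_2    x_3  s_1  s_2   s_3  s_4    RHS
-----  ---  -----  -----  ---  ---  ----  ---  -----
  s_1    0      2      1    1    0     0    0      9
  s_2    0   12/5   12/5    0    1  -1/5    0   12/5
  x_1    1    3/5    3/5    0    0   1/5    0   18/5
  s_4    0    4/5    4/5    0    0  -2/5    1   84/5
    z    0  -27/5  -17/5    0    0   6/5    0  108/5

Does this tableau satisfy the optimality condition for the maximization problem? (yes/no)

The z-row has a negative entry -27/5 in column x_2, so it is not optimal.

no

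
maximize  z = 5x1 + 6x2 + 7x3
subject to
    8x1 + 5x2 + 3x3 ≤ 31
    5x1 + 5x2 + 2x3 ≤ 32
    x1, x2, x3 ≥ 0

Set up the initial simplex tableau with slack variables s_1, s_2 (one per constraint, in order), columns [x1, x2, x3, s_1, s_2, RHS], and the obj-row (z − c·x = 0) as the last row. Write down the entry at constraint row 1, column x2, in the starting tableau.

Constraint 1 has coefficient 5 on x2.

5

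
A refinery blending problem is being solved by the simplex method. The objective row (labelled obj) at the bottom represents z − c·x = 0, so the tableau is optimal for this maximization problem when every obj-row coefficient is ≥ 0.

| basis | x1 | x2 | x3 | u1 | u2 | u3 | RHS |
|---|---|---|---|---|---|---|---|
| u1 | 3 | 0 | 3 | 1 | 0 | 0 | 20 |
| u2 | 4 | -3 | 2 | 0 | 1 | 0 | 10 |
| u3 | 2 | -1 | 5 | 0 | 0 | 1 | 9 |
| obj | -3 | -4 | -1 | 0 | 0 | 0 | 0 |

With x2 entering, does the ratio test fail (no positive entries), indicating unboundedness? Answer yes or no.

yes

Every constraint-row entry in column x2 is ≤ 0, so increasing x2 is unbounded.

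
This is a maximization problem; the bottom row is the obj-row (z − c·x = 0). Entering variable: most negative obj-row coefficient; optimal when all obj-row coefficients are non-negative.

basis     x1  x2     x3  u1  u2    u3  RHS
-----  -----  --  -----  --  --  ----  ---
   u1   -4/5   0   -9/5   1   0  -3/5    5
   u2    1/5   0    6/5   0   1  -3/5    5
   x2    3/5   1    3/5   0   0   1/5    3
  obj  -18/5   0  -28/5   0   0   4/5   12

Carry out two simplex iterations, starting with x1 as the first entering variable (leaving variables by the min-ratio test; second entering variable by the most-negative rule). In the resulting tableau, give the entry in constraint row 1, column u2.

1

Ratio test on column x1 — row 1: entry -4/5 ≤ 0; row 2: 5/(1/5) = 25; row 3: 3/(3/5) = 5. Minimum is 5 at row 3 (x2 leaves); pivot element 3/5.
Divide row 3 by 3/5; eliminate column x1 from the other rows.
Second iteration: most negative obj-row entry is -2 in column x3, so x3 enters.
Ratio test on column x3 — row 1: entry -1 ≤ 0; row 2: 4/1 = 4; row 3: 5/1 = 5. Minimum is 4 at row 2 (u2 leaves); pivot element 1.
Divide row 2 by 1; eliminate column x3 from the other rows.
After both pivots, the entry at constraint row 1, column u2 is 1.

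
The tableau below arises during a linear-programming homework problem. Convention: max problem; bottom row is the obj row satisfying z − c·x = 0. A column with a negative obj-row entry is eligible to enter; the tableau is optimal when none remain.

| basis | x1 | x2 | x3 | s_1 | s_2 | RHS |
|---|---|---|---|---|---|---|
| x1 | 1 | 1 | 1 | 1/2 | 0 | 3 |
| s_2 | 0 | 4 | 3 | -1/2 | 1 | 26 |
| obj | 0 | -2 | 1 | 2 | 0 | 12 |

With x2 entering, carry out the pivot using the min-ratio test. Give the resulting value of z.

Ratio test on column x2 — row 1: 3/1 = 3; row 2: 26/4 = 13/2. Minimum is 3 at row 1 (x1 leaves); pivot element 1.
Pivot on row 1; the obj-row RHS becomes 12 − (-2)·3 = 18.

18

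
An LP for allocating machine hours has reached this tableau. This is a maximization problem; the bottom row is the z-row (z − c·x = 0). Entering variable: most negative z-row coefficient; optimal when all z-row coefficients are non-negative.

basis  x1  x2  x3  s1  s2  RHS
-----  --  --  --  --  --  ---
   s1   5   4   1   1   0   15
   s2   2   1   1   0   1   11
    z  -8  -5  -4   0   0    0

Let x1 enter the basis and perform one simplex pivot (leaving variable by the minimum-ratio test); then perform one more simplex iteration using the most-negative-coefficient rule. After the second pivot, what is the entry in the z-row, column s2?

Ratio test on column x1 — row 1: 15/5 = 3; row 2: 11/2 = 11/2. Minimum is 3 at row 1 (s1 leaves); pivot element 5.
Divide row 1 by 5; eliminate column x1 from the other rows.
Second iteration: most negative z-row entry is -12/5 in column x3, so x3 enters.
Ratio test on column x3 — row 1: 3/(1/5) = 15; row 2: 5/(3/5) = 25/3. Minimum is 25/3 at row 2 (s2 leaves); pivot element 3/5.
Divide row 2 by 3/5; eliminate column x3 from the other rows.
After both pivots, the entry at the z-row, column s2 is 4.

4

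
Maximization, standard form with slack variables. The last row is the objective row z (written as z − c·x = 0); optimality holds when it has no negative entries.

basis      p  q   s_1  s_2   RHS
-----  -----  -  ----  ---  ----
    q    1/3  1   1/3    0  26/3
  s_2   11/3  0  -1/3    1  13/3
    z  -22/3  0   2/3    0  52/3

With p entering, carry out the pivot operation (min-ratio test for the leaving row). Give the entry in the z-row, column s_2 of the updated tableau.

Ratio test on column p — row 1: (26/3)/(1/3) = 26; row 2: (13/3)/(11/3) = 13/11. Minimum is 13/11 at row 2 (s_2 leaves); pivot element 11/3.
Divide row 2 by 11/3; eliminate column p from the other rows.
z-row update in column s_2: 0 − (-22/3)·(3/11) = 2.

2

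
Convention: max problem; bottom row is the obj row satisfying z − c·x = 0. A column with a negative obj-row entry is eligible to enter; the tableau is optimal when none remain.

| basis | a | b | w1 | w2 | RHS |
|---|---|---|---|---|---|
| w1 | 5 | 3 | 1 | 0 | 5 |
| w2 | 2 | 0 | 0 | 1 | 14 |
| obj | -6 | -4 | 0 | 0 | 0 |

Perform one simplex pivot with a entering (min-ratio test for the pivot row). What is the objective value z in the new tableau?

6

Ratio test on column a — row 1: 5/5 = 1; row 2: 14/2 = 7. Minimum is 1 at row 1 (w1 leaves); pivot element 5.
Pivot on row 1; the obj-row RHS becomes 0 − (-6)·1 = 6.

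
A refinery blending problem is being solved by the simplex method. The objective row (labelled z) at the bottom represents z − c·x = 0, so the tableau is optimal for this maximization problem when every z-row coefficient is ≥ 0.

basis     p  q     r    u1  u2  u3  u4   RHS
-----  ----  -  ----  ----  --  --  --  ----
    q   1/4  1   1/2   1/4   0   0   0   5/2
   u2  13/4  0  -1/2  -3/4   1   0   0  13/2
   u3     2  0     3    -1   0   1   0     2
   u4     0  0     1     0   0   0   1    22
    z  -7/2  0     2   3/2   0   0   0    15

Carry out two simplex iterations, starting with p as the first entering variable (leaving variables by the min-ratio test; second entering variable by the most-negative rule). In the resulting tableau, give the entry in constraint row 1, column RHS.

Ratio test on column p — row 1: (5/2)/(1/4) = 10; row 2: (13/2)/(13/4) = 2; row 3: 2/2 = 1; row 4: entry 0 ≤ 0. Minimum is 1 at row 3 (u3 leaves); pivot element 2.
Divide row 3 by 2; eliminate column p from the other rows.
Second iteration: most negative z-row entry is -1/4 in column u1, so u1 enters.
Ratio test on column u1 — row 1: (9/4)/(3/8) = 6; row 2: (13/4)/(7/8) = 26/7; row 3: entry -1/2 ≤ 0; row 4: entry 0 ≤ 0. Minimum is 26/7 at row 2 (u2 leaves); pivot element 7/8.
Divide row 2 by 7/8; eliminate column u1 from the other rows.
After both pivots, the entry at constraint row 1, column RHS is 6/7.

6/7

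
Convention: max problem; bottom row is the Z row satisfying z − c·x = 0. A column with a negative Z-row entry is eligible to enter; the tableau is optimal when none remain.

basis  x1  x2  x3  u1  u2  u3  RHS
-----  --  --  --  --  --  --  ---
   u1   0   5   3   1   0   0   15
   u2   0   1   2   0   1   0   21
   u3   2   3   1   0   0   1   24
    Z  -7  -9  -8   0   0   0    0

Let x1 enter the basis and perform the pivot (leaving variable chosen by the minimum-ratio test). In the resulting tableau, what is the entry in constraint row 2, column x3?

Ratio test on column x1 — row 1: entry 0 ≤ 0; row 2: entry 0 ≤ 0; row 3: 24/2 = 12. Minimum is 12 at row 3 (u3 leaves); pivot element 2.
Divide row 3 by 2; eliminate column x1 from the other rows.
Row 2 update in column x3: 2 − 0·(1/2) = 2.

2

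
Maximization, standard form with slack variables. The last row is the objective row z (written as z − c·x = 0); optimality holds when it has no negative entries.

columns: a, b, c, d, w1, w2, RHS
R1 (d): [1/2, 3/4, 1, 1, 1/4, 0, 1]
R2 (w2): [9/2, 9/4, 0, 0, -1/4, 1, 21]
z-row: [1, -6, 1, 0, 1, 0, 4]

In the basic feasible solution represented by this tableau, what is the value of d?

1

d is basic (row 1); its value is the RHS of that row, 1.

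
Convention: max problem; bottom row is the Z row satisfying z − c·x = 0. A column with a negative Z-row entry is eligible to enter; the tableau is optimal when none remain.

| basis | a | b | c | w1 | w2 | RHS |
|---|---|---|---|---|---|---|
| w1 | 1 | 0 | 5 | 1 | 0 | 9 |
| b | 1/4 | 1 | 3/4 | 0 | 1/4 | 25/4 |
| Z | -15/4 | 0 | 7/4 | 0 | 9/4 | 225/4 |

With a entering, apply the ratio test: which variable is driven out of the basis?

w1

Column a entries and ratios — w1: 9/1 = 9; b: (25/4)/(1/4) = 25.
Smallest ratio is 9 in the row of w1, so w1 leaves.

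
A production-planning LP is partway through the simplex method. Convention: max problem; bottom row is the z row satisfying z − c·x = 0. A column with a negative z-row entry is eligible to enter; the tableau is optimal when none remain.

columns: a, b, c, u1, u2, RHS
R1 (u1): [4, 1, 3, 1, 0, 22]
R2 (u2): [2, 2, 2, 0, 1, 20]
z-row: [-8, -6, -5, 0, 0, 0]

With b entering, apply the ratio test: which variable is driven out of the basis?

Column b entries and ratios — u1: 22/1 = 22; u2: 20/2 = 10.
Smallest ratio is 10 in the row of u2, so u2 leaves.

u2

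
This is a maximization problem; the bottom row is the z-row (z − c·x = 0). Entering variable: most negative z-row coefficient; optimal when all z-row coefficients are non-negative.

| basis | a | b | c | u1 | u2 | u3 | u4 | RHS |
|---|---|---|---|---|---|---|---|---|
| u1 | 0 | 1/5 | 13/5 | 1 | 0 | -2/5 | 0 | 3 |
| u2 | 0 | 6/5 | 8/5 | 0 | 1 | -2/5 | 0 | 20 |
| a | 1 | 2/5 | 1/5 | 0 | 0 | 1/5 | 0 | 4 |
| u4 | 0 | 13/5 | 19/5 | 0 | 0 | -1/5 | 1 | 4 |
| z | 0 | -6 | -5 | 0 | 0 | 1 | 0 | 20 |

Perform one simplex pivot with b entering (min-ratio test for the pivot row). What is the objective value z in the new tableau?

Ratio test on column b — row 1: 3/(1/5) = 15; row 2: 20/(6/5) = 50/3; row 3: 4/(2/5) = 10; row 4: 4/(13/5) = 20/13. Minimum is 20/13 at row 4 (u4 leaves); pivot element 13/5.
Pivot on row 4; the z-row RHS becomes 20 − (-6)·(20/13) = 380/13.

380/13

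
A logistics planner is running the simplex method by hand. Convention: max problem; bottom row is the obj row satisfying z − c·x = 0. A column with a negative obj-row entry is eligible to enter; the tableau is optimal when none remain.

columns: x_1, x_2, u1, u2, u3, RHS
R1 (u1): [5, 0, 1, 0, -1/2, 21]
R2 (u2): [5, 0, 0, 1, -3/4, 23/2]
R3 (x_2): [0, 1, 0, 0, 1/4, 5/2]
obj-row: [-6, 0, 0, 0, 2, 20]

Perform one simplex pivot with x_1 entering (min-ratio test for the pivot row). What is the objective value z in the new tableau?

Ratio test on column x_1 — row 1: 21/5 = 21/5; row 2: (23/2)/5 = 23/10; row 3: entry 0 ≤ 0. Minimum is 23/10 at row 2 (u2 leaves); pivot element 5.
Pivot on row 2; the obj-row RHS becomes 20 − (-6)·(23/10) = 169/5.

169/5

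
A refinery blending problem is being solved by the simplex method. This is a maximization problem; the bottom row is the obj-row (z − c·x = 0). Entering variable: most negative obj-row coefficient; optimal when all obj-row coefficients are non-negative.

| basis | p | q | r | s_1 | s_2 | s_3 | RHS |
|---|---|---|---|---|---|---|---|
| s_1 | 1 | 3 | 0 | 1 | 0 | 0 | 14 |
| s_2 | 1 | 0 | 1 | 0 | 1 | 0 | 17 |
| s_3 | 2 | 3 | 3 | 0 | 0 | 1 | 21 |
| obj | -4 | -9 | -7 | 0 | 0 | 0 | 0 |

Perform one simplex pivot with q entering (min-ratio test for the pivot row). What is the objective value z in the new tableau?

Ratio test on column q — row 1: 14/3 = 14/3; row 2: entry 0 ≤ 0; row 3: 21/3 = 7. Minimum is 14/3 at row 1 (s_1 leaves); pivot element 3.
Pivot on row 1; the obj-row RHS becomes 0 − (-9)·(14/3) = 42.

42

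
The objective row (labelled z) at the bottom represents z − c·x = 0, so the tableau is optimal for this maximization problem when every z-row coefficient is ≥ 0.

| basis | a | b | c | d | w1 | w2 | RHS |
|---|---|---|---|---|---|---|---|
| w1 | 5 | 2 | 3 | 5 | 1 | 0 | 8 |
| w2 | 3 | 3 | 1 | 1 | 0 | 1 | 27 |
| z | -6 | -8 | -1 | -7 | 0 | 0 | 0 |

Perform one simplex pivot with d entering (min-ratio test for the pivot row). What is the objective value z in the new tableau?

56/5

Ratio test on column d — row 1: 8/5 = 8/5; row 2: 27/1 = 27. Minimum is 8/5 at row 1 (w1 leaves); pivot element 5.
Pivot on row 1; the z-row RHS becomes 0 − (-7)·(8/5) = 56/5.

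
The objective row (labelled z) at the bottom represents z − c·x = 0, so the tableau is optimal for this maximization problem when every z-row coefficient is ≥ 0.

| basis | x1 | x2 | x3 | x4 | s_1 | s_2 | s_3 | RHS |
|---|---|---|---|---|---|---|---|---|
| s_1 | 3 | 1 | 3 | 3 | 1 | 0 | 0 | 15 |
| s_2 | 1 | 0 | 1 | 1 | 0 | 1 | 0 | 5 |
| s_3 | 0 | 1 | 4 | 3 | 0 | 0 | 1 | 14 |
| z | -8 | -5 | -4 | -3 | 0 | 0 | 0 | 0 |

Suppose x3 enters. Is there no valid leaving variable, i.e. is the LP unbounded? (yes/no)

Column x3 has positive entries in row(s) 1, 2, 3, so the ratio test bounds it — not unbounded.

no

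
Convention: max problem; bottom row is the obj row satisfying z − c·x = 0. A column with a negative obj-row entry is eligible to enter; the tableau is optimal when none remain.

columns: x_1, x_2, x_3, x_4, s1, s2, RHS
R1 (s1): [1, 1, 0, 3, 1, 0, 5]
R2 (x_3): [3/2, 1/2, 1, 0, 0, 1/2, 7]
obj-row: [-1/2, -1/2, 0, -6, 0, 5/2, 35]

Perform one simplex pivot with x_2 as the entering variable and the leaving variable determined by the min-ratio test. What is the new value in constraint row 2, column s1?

Ratio test on column x_2 — row 1: 5/1 = 5; row 2: 7/(1/2) = 14. Minimum is 5 at row 1 (s1 leaves); pivot element 1.
Divide row 1 by 1; eliminate column x_2 from the other rows.
Row 2 update in column s1: 0 − (1/2)·1 = -1/2.

-1/2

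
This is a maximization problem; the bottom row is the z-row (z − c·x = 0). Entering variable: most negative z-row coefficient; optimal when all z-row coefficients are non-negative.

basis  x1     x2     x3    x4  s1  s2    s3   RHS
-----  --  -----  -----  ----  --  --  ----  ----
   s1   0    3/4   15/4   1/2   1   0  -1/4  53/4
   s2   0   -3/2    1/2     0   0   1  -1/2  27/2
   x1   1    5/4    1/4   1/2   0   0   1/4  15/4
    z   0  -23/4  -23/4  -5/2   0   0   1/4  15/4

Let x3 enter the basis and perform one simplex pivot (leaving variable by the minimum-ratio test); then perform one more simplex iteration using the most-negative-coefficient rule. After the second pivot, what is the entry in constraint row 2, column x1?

4/3

Ratio test on column x3 — row 1: (53/4)/(15/4) = 53/15; row 2: (27/2)/(1/2) = 27; row 3: (15/4)/(1/4) = 15. Minimum is 53/15 at row 1 (s1 leaves); pivot element 15/4.
Divide row 1 by 15/4; eliminate column x3 from the other rows.
Second iteration: most negative z-row entry is -23/5 in column x2, so x2 enters.
Ratio test on column x2 — row 1: (53/15)/(1/5) = 53/3; row 2: entry -8/5 ≤ 0; row 3: (43/15)/(6/5) = 43/18. Minimum is 43/18 at row 3 (x1 leaves); pivot element 6/5.
Divide row 3 by 6/5; eliminate column x2 from the other rows.
After both pivots, the entry at constraint row 2, column x1 is 4/3.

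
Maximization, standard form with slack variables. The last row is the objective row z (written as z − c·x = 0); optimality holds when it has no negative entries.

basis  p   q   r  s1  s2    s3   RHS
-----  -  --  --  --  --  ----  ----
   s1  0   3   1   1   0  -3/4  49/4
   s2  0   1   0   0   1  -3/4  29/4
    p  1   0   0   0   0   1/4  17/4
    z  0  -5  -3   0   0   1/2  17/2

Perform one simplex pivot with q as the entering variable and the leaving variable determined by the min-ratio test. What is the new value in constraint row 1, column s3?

Ratio test on column q — row 1: (49/4)/3 = 49/12; row 2: (29/4)/1 = 29/4; row 3: entry 0 ≤ 0. Minimum is 49/12 at row 1 (s1 leaves); pivot element 3.
Divide row 1 by 3; eliminate column q from the other rows.
In the new row 1, the s3 entry is the old entry divided by the pivot: (-3/4)/3 = -1/4.

-1/4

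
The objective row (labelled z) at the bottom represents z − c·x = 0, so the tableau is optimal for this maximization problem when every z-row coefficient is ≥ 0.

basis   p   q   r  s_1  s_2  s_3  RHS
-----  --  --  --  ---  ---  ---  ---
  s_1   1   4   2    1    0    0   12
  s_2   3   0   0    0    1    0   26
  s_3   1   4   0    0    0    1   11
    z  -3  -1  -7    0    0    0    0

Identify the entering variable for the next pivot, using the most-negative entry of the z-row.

r

Negative z-row entries: p: -3, q: -1, r: -7.
The most negative is -7 in column r, so r enters.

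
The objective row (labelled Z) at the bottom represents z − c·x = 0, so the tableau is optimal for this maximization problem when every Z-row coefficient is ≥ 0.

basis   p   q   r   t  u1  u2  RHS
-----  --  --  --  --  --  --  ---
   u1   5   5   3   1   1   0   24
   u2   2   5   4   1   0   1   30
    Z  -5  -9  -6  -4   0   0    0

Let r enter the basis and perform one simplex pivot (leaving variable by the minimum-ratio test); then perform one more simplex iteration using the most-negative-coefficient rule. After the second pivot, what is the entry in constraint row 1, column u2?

Ratio test on column r — row 1: 24/3 = 8; row 2: 30/4 = 15/2. Minimum is 15/2 at row 2 (u2 leaves); pivot element 4.
Divide row 2 by 4; eliminate column r from the other rows.
Second iteration: most negative Z-row entry is -5/2 in column t, so t enters.
Ratio test on column t — row 1: (3/2)/(1/4) = 6; row 2: (15/2)/(1/4) = 30. Minimum is 6 at row 1 (u1 leaves); pivot element 1/4.
Divide row 1 by 1/4; eliminate column t from the other rows.
After both pivots, the entry at constraint row 1, column u2 is -3.

-3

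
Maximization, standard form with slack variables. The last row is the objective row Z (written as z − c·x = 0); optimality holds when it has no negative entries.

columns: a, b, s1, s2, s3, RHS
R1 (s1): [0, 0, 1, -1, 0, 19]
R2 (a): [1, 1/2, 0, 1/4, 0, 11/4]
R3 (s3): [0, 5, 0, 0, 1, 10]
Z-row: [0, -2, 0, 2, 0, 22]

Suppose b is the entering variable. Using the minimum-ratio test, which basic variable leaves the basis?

s3

Column b entries and ratios — s1: 0 ≤ 0, skip; a: (11/4)/(1/2) = 11/2; s3: 10/5 = 2.
Smallest ratio is 2 in the row of s3, so s3 leaves.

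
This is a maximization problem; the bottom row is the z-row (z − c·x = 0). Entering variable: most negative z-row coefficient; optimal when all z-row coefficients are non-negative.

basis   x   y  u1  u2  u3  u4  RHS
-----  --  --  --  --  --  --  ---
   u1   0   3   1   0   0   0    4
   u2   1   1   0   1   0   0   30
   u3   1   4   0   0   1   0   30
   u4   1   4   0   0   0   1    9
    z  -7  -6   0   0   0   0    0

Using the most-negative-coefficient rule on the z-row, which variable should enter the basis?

Negative z-row entries: x: -7, y: -6.
The most negative is -7 in column x, so x enters.

x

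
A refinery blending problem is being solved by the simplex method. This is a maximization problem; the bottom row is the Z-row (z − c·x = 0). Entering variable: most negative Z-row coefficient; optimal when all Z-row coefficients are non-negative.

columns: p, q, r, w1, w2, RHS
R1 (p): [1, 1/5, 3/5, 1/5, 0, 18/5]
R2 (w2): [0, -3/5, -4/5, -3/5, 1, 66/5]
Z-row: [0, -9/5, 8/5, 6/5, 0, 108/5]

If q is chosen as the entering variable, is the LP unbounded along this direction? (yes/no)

no

Column q has positive entries in row(s) 1, so the ratio test bounds it — not unbounded.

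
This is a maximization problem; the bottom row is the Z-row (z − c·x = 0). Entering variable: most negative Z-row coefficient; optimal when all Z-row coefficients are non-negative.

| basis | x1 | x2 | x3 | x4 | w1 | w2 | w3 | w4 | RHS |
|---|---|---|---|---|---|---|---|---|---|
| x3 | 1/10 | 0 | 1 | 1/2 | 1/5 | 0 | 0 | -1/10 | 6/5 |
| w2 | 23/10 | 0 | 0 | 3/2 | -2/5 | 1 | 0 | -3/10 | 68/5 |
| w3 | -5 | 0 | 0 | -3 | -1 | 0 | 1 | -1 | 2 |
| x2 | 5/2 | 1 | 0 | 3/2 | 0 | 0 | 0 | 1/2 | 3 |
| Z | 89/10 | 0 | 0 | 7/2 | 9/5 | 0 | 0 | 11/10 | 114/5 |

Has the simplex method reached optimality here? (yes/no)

Every Z-row coefficient is ≥ 0, so the tableau is optimal.

yes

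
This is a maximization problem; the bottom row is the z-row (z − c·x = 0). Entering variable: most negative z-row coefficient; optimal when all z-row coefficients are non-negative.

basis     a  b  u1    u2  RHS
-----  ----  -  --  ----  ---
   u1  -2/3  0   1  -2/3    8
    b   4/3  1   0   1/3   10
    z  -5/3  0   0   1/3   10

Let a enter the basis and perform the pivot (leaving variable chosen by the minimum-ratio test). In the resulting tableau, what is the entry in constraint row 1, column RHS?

13

Ratio test on column a — row 1: entry -2/3 ≤ 0; row 2: 10/(4/3) = 15/2. Minimum is 15/2 at row 2 (b leaves); pivot element 4/3.
Divide row 2 by 4/3; eliminate column a from the other rows.
Row 1 update in column RHS: 8 − (-2/3)·(15/2) = 13.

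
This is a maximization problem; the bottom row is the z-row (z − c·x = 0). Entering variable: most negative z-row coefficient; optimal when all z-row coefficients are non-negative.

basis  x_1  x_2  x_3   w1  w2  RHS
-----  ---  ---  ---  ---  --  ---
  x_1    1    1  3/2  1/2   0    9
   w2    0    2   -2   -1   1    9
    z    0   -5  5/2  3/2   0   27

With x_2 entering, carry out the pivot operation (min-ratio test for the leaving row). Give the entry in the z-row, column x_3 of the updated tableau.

Ratio test on column x_2 — row 1: 9/1 = 9; row 2: 9/2 = 9/2. Minimum is 9/2 at row 2 (w2 leaves); pivot element 2.
Divide row 2 by 2; eliminate column x_2 from the other rows.
z-row update in column x_3: 5/2 − (-5)·(-1) = -5/2.

-5/2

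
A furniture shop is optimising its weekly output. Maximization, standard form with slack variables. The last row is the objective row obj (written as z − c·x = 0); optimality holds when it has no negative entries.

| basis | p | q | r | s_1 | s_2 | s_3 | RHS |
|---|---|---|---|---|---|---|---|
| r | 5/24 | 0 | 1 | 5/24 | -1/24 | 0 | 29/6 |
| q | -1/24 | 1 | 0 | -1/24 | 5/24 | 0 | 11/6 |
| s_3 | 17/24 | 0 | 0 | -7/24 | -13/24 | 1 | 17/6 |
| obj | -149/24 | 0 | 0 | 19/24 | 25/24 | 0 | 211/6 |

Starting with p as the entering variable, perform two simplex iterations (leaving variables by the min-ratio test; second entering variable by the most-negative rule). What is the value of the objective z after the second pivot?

102

Ratio test on column p — row 1: (29/6)/(5/24) = 116/5; row 2: entry -1/24 ≤ 0; row 3: (17/6)/(17/24) = 4. Minimum is 4 at row 3 (s_3 leaves); pivot element 17/24.
Pivot on row 3; the obj-row RHS becomes 211/6 − (-149/24)·4 = 60.
Next entering variable (most negative obj-row entry -63/17): s_2.
Ratio test on column s_2 — row 1: 4/(2/17) = 34; row 2: 2/(3/17) = 34/3; row 3: entry -13/17 ≤ 0. Minimum is 34/3 at row 2 (q leaves); pivot element 3/17.
After the second pivot the obj-row RHS is 60 − (-63/17)·(34/3) = 102.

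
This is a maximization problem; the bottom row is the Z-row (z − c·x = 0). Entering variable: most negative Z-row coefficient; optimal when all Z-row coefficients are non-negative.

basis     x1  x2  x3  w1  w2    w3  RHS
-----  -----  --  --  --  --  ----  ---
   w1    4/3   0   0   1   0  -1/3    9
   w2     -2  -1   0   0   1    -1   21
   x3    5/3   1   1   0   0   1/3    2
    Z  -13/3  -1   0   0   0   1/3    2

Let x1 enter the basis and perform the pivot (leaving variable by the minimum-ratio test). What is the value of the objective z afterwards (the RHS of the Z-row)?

36/5

Ratio test on column x1 — row 1: 9/(4/3) = 27/4; row 2: entry -2 ≤ 0; row 3: 2/(5/3) = 6/5. Minimum is 6/5 at row 3 (x3 leaves); pivot element 5/3.
Pivot on row 3; the Z-row RHS becomes 2 − (-13/3)·(6/5) = 36/5.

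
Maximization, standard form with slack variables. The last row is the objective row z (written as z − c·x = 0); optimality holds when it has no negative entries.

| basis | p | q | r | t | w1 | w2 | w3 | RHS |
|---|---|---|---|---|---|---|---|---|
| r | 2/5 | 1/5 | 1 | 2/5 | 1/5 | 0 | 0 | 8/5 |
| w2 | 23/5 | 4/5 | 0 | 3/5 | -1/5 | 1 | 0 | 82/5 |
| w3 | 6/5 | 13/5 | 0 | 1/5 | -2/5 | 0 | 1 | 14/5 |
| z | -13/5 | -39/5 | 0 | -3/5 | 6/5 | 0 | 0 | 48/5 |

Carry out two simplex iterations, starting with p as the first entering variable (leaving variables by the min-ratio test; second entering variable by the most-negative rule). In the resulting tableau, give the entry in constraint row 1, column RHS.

18/13

Ratio test on column p — row 1: (8/5)/(2/5) = 4; row 2: (82/5)/(23/5) = 82/23; row 3: (14/5)/(6/5) = 7/3. Minimum is 7/3 at row 3 (w3 leaves); pivot element 6/5.
Divide row 3 by 6/5; eliminate column p from the other rows.
Second iteration: most negative z-row entry is -13/6 in column q, so q enters.
Ratio test on column q — row 1: entry -2/3 ≤ 0; row 2: entry -55/6 ≤ 0; row 3: (7/3)/(13/6) = 14/13. Minimum is 14/13 at row 3 (p leaves); pivot element 13/6.
Divide row 3 by 13/6; eliminate column q from the other rows.
After both pivots, the entry at constraint row 1, column RHS is 18/13.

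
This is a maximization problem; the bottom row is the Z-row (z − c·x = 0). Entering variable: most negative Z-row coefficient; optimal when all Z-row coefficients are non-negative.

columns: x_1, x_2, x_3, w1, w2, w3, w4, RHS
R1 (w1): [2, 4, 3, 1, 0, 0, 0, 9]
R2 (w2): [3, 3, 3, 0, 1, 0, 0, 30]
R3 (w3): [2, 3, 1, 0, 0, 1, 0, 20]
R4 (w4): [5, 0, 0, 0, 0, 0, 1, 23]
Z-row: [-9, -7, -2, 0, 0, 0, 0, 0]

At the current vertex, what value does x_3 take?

x_3 is not in the basis, so in the current basic feasible solution x_3 = 0.

0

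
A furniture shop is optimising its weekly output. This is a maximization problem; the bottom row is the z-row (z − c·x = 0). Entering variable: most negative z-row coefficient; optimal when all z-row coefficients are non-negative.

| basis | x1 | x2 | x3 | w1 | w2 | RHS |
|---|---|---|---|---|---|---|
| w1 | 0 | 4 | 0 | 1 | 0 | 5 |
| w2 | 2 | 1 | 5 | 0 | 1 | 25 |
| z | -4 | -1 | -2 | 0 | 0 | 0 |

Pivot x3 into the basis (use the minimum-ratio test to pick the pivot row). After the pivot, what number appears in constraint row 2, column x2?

Ratio test on column x3 — row 1: entry 0 ≤ 0; row 2: 25/5 = 5. Minimum is 5 at row 2 (w2 leaves); pivot element 5.
Divide row 2 by 5; eliminate column x3 from the other rows.
In the new row 2, the x2 entry is the old entry divided by the pivot: 1/5 = 1/5.

1/5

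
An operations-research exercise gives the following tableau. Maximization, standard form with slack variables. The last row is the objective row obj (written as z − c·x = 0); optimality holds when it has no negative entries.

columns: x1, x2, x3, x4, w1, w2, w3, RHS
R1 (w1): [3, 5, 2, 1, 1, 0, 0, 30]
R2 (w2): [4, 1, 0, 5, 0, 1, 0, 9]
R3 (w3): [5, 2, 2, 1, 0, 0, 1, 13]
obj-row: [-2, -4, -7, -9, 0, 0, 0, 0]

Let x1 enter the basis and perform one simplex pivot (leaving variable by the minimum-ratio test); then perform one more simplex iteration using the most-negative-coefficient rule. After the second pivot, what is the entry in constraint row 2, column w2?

1/4

Ratio test on column x1 — row 1: 30/3 = 10; row 2: 9/4 = 9/4; row 3: 13/5 = 13/5. Minimum is 9/4 at row 2 (w2 leaves); pivot element 4.
Divide row 2 by 4; eliminate column x1 from the other rows.
Second iteration: most negative obj-row entry is -7 in column x3, so x3 enters.
Ratio test on column x3 — row 1: (93/4)/2 = 93/8; row 2: entry 0 ≤ 0; row 3: (7/4)/2 = 7/8. Minimum is 7/8 at row 3 (w3 leaves); pivot element 2.
Divide row 3 by 2; eliminate column x3 from the other rows.
After both pivots, the entry at constraint row 2, column w2 is 1/4.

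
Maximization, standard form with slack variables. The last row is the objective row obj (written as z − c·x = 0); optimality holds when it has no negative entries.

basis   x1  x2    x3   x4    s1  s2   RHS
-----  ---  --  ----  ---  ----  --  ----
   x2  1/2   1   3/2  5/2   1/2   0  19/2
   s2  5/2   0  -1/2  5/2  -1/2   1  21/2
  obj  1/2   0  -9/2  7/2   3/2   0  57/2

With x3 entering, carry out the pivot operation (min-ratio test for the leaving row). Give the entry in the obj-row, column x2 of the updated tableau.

Ratio test on column x3 — row 1: (19/2)/(3/2) = 19/3; row 2: entry -1/2 ≤ 0. Minimum is 19/3 at row 1 (x2 leaves); pivot element 3/2.
Divide row 1 by 3/2; eliminate column x3 from the other rows.
obj-row update in column x2: 0 − (-9/2)·(2/3) = 3.

3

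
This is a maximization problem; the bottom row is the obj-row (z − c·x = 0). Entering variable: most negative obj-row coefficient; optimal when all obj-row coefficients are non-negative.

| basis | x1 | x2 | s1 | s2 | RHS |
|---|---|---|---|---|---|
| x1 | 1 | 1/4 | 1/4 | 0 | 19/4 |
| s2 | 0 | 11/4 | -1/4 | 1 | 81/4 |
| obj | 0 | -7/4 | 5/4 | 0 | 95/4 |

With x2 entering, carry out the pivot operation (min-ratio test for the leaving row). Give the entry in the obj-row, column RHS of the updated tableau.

Ratio test on column x2 — row 1: (19/4)/(1/4) = 19; row 2: (81/4)/(11/4) = 81/11. Minimum is 81/11 at row 2 (s2 leaves); pivot element 11/4.
Divide row 2 by 11/4; eliminate column x2 from the other rows.
obj-row update in column RHS: 95/4 − (-7/4)·(81/11) = 403/11.

403/11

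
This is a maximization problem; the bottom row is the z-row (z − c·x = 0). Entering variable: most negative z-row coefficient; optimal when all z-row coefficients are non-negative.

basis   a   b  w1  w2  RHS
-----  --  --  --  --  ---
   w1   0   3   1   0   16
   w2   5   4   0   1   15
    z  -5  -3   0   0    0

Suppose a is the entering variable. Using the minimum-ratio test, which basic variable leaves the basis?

w2

Column a entries and ratios — w1: 0 ≤ 0, skip; w2: 15/5 = 3.
Smallest ratio is 3 in the row of w2, so w2 leaves.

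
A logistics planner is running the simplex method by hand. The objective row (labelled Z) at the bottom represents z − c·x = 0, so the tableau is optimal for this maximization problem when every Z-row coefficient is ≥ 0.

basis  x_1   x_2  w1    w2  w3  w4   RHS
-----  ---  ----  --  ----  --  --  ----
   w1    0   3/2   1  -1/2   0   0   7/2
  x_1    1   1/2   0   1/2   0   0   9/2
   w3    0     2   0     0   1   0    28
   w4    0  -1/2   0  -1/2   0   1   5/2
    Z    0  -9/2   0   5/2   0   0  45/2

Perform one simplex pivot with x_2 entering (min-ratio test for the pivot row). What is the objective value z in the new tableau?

Ratio test on column x_2 — row 1: (7/2)/(3/2) = 7/3; row 2: (9/2)/(1/2) = 9; row 3: 28/2 = 14; row 4: entry -1/2 ≤ 0. Minimum is 7/3 at row 1 (w1 leaves); pivot element 3/2.
Pivot on row 1; the Z-row RHS becomes 45/2 − (-9/2)·(7/3) = 33.

33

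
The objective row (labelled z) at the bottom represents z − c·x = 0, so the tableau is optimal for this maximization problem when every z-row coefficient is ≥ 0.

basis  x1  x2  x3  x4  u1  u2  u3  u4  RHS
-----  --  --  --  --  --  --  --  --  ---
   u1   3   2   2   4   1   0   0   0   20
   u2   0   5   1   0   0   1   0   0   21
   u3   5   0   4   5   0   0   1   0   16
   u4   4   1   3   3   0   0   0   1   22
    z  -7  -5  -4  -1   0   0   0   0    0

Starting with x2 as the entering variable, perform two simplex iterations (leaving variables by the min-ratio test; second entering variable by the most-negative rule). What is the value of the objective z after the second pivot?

217/5

Ratio test on column x2 — row 1: 20/2 = 10; row 2: 21/5 = 21/5; row 3: entry 0 ≤ 0; row 4: 22/1 = 22. Minimum is 21/5 at row 2 (u2 leaves); pivot element 5.
Pivot on row 2; the z-row RHS becomes 0 − (-5)·(21/5) = 21.
Next entering variable (most negative z-row entry -7): x1.
Ratio test on column x1 — row 1: (58/5)/3 = 58/15; row 2: entry 0 ≤ 0; row 3: 16/5 = 16/5; row 4: (89/5)/4 = 89/20. Minimum is 16/5 at row 3 (u3 leaves); pivot element 5.
After the second pivot the z-row RHS is 21 − (-7)·(16/5) = 217/5.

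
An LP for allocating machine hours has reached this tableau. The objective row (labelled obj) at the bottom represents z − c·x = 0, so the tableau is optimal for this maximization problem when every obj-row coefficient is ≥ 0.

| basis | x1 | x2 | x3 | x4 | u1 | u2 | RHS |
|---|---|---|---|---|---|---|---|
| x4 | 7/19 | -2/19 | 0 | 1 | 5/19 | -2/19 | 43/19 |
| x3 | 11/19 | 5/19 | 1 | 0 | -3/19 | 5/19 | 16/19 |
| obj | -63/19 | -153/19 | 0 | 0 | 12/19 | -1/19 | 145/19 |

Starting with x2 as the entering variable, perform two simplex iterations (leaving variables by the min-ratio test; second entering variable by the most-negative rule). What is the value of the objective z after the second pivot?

88

Ratio test on column x2 — row 1: entry -2/19 ≤ 0; row 2: (16/19)/(5/19) = 16/5. Minimum is 16/5 at row 2 (x3 leaves); pivot element 5/19.
Pivot on row 2; the obj-row RHS becomes 145/19 − (-153/19)·(16/5) = 167/5.
Next entering variable (most negative obj-row entry -21/5): u1.
Ratio test on column u1 — row 1: (13/5)/(1/5) = 13; row 2: entry -3/5 ≤ 0. Minimum is 13 at row 1 (x4 leaves); pivot element 1/5.
After the second pivot the obj-row RHS is 167/5 − (-21/5)·13 = 88.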